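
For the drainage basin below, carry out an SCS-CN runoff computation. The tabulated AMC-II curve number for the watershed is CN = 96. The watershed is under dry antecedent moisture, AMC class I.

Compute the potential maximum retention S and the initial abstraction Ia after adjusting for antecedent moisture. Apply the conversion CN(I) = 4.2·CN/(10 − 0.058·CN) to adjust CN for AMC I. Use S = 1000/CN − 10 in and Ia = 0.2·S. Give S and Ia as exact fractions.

Dry (AMC I): CN(I) = 4.2·96/(10 − 0.058·96) = (2016/5)/(554/125) = 25200/277 ≈ 90.975
Retention S: 1000/CN − 10 with CN=90.975 → S = 125/126 ≈ 0.992 in
Initial abstraction Ia = S/5 = (125/126)/5 = 25/126 ≈ 0.198 in

S = 125/126 in ≈ 0.992 in; Ia = 25/126 in ≈ 0.198 in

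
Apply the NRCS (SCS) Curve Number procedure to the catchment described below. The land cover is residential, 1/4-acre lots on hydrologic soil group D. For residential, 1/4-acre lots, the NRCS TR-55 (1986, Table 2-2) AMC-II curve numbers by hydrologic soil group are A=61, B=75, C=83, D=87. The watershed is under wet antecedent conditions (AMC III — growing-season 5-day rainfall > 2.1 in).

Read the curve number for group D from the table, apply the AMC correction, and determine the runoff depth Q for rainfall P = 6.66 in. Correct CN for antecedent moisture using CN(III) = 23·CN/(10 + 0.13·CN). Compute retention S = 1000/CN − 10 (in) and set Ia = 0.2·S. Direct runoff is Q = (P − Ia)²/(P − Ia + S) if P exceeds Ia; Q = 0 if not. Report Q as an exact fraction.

NRCS table: residential, 1/4-acre lots, soil group D → CN(II) = 87
Wet (AMC III): CN(III) = 23·87/(10 + 0.13·87) = 2001/(2131/100) = 200100/2131 ≈ 93.900
S = 1000/(200100/2131) − 10 = 1300/2001 in ≈ 0.650 in
Ia = 0.2S: 0.2·0.650 = 0.130 in (exactly 260/2001)
Excess rainfall: 6.660 − 0.130 = 6.530 in; P > Ia so Q > 0
Runoff Q = (P−Ia)²/(P−Ia+S) = (6.530)²/(6.530+0.650) = 426844008889/71869216650 ≈ 5.939 in

Q = 426844008889/71869216650 in ≈ 5.939 in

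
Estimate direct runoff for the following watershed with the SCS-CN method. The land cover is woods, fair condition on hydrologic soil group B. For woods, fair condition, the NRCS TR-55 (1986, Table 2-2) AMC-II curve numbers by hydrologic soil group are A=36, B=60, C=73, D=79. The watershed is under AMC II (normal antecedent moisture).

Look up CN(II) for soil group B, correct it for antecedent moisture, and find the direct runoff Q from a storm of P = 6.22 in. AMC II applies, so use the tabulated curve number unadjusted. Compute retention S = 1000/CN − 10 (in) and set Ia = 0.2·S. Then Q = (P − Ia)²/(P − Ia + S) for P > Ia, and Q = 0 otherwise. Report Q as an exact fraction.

Q = 537289/259950 in ≈ 2.067 in

NRCS table: woods, fair condition, soil group B → CN(II) = 60
Average conditions: CN = 60 (no AMC adjustment).
S = 1000/60 − 10 = 20/3 in ≈ 6.667 in
Ia = 0.2·(20/3) = 4/3 in ≈ 1.333 in
Since P=6.220 > Ia=1.333: effective rainfall P−Ia = 733/150 in
Q = (733/150)²/((733/150) + 20/3) = (537289/22500)/(1733/150) = 537289/259950 in ≈ 2.067 in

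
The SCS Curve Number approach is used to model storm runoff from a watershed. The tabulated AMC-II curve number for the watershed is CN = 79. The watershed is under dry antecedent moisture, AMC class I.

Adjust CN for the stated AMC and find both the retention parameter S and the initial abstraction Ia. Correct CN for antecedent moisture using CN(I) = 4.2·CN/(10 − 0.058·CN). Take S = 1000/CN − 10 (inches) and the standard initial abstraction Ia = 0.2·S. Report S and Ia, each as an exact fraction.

S = 500/79 in ≈ 6.329 in; Ia = 100/79 in ≈ 1.266 in

Adjust CN=79 to AMC I: 4.2·79/(10 − 0.058·79) → (1659/5) ÷ (2709/500) = 7900/129 ≈ 61.240
Max retention: S = 1000/(7900/129) − 10 = 500/79 in (≈ 6.329 in)
Initial abstraction Ia = S/5 = (500/79)/5 = 100/79 ≈ 1.266 in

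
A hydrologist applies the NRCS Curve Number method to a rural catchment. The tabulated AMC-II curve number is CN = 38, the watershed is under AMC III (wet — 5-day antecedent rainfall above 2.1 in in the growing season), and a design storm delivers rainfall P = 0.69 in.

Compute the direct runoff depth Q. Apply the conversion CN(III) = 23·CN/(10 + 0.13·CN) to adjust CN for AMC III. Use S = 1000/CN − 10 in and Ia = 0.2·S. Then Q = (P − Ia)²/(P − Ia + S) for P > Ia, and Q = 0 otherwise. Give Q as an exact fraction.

CN(III) from CN(II)=38: (23·38)/(10 + 0.13·38) = 43700/747 ≈ 58.501
Max retention: S = 1000/(43700/747) − 10 = 3100/437 in (≈ 7.094 in)
Initial abstraction Ia = S/5 = (3100/437)/5 = 620/437 ≈ 1.419 in
P = 0.690 ≤ Ia = 1.419 in: entire storm abstracted, Q = 0.

Q = 0 in ≈ 0.000 in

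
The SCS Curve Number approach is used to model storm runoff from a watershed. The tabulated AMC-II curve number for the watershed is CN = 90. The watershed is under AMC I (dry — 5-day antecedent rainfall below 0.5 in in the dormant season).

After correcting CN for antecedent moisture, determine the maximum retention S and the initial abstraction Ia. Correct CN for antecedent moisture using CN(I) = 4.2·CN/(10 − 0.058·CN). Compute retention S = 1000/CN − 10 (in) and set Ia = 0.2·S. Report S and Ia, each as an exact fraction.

S = 500/189 in ≈ 2.646 in; Ia = 100/189 in ≈ 0.529 in

Dry (AMC I): CN(I) = 4.2·90/(10 − 0.058·90) = 378/(239/50) = 18900/239 ≈ 79.079
Retention S: 1000/CN − 10 with CN=79.079 → S = 500/189 ≈ 2.646 in
Ia = 0.2S: 0.2·2.646 = 0.529 in (exactly 100/189)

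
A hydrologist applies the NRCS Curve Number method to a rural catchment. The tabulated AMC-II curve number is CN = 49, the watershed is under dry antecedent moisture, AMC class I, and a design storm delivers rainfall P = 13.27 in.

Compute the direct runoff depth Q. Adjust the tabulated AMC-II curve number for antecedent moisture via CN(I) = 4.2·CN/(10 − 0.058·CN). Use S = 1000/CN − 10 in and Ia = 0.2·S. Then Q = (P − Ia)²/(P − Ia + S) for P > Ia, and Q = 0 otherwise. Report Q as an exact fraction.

Q = 81316795921/38936022300 in ≈ 2.088 in

Adjust CN=49 to AMC I: 4.2·49/(10 − 0.058·49) → (1029/5) ÷ (3579/500) = 34300/1193 ≈ 28.751
S = 1000/(34300/1193) − 10 = 8500/343 in ≈ 24.781 in
Ia = 0.2·(8500/343) = 1700/343 in ≈ 4.956 in
P − Ia = 13.270 − 4.956 = 285161/34300 ≈ 8.314 in (> 0, runoff occurs)
Q: (285161/34300)² ÷ (1135161/34300) = 81316795921/38936022300 in (≈ 2.088 in)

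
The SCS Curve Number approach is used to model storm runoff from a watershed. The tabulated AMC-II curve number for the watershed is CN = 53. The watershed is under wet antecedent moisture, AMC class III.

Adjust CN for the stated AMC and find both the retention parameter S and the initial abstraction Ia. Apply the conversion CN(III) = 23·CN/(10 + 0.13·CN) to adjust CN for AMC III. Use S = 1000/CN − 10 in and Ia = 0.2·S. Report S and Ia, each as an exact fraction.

CN(III) from CN(II)=53: (23·53)/(10 + 0.13·53) = 121900/1689 ≈ 72.173
Retention S: 1000/CN − 10 with CN=72.173 → S = 4700/1219 ≈ 3.856 in
Initial abstraction Ia = S/5 = (4700/1219)/5 = 940/1219 ≈ 0.771 in

S = 4700/1219 in ≈ 3.856 in; Ia = 940/1219 in ≈ 0.771 in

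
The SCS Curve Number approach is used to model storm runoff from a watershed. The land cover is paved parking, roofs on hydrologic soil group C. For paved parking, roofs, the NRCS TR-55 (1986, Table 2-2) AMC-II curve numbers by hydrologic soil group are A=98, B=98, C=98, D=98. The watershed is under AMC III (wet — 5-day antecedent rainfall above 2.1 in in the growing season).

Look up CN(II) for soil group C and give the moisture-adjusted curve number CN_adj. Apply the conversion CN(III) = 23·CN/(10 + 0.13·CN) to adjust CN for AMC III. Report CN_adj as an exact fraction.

CN_adj = 112700/1137 ≈ 99.120

NRCS table: paved parking, roofs, soil group C → CN(II) = 98
Wet (AMC III): CN(III) = 23·98/(10 + 0.13·98) = 2254/(1137/50) = 112700/1137 ≈ 99.120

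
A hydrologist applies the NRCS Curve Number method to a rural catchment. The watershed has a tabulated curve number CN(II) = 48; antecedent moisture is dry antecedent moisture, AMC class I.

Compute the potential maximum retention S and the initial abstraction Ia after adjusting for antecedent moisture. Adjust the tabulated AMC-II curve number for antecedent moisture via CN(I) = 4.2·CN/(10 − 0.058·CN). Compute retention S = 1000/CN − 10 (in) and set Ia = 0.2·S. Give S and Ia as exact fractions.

Adjust CN=48 to AMC I: 4.2·48/(10 − 0.058·48) → (1008/5) ÷ (902/125) = 12600/451 ≈ 27.938
Max retention: S = 1000/(12600/451) − 10 = 1625/63 in (≈ 25.794 in)
Initial abstraction Ia = S/5 = (1625/63)/5 = 325/63 ≈ 5.159 in

S = 1625/63 in ≈ 25.794 in; Ia = 325/63 in ≈ 5.159 in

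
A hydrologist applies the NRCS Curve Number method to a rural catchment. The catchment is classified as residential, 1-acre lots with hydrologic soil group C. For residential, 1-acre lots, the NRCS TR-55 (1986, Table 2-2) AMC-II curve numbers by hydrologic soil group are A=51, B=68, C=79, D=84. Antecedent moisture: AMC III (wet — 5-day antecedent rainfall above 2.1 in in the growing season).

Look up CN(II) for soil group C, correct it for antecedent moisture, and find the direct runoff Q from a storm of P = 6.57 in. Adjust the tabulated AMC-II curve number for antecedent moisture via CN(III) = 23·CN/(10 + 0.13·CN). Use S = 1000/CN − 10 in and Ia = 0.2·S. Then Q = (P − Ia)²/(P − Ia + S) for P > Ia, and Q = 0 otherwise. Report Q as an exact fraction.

Q = 442190609787/82477809100 in ≈ 5.361 in

NRCS table: residential, 1-acre lots, soil group C → CN(II) = 79
Wet (AMC III): CN(III) = 23·79/(10 + 0.13·79) = 1817/(2027/100) = 181700/2027 ≈ 89.640
Max retention: S = 1000/(181700/2027) − 10 = 2100/1817 in (≈ 1.156 in)
Ia = 0.2·(2100/1817) = 420/1817 in ≈ 0.231 in
P − Ia = 6.570 − 0.231 = 1151769/181700 ≈ 6.339 in (> 0, runoff occurs)
Q: (1151769/181700)² ÷ (1361769/181700) = 442190609787/82477809100 in (≈ 5.361 in)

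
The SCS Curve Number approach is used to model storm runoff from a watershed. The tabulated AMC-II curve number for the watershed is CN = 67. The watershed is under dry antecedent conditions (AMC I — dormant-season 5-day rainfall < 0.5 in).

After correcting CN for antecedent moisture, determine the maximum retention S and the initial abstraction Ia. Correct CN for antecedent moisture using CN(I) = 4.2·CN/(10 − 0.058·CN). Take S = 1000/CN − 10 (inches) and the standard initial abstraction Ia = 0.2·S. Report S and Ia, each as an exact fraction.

S = 5500/469 in ≈ 11.727 in; Ia = 1100/469 in ≈ 2.345 in

Adjust CN=67 to AMC I: 4.2·67/(10 − 0.058·67) → (1407/5) ÷ (3057/500) = 46900/1019 ≈ 46.026
Retention S: 1000/CN − 10 with CN=46.026 → S = 5500/469 ≈ 11.727 in
Ia = 0.2S: 0.2·11.727 = 2.345 in (exactly 1100/469)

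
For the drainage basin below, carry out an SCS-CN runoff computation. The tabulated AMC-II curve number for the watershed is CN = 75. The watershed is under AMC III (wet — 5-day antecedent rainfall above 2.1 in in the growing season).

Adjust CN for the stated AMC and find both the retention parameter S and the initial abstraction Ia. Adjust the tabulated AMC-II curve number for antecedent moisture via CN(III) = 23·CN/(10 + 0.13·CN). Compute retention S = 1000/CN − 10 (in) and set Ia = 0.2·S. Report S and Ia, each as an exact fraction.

S = 100/69 in ≈ 1.449 in; Ia = 20/69 in ≈ 0.290 in

Adjust CN=75 to AMC III: 23·75/(10 + 0.13·75) → 1725 ÷ (79/4) = 6900/79 ≈ 87.342
S = 1000/(6900/79) − 10 = 100/69 in ≈ 1.449 in
Ia = 0.2·(100/69) = 20/69 in ≈ 0.290 in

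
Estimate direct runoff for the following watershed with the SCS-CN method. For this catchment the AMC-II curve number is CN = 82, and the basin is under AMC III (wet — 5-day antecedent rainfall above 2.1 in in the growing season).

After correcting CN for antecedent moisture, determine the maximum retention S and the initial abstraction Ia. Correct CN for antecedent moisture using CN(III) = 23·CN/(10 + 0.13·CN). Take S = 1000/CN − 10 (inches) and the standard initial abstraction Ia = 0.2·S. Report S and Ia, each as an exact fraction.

Wet (AMC III): CN(III) = 23·82/(10 + 0.13·82) = 1886/(1033/50) = 94300/1033 ≈ 91.288
S = 1000/(94300/1033) − 10 = 900/943 in ≈ 0.954 in
Ia = 0.2S: 0.2·0.954 = 0.191 in (exactly 180/943)

S = 900/943 in ≈ 0.954 in; Ia = 180/943 in ≈ 0.191 in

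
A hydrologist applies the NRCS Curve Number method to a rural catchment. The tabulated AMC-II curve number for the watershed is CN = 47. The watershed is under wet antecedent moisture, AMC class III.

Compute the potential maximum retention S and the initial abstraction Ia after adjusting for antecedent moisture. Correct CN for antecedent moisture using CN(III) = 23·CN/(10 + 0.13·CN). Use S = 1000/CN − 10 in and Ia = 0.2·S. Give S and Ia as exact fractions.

S = 5300/1081 in ≈ 4.903 in; Ia = 1060/1081 in ≈ 0.981 in

Wet (AMC III): CN(III) = 23·47/(10 + 0.13·47) = 1081/(1611/100) = 108100/1611 ≈ 67.101
S = 1000/(108100/1611) − 10 = 5300/1081 in ≈ 4.903 in
Ia = 0.2S: 0.2·4.903 = 0.981 in (exactly 1060/1081)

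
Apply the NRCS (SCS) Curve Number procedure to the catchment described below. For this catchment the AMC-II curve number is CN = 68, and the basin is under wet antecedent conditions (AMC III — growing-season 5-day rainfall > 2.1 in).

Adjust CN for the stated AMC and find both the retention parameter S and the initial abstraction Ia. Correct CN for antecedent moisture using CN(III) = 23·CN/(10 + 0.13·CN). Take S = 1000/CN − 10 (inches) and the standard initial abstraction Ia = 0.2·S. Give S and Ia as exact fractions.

S = 800/391 in ≈ 2.046 in; Ia = 160/391 in ≈ 0.409 in

Adjust CN=68 to AMC III: 23·68/(10 + 0.13·68) → 1564 ÷ (471/25) = 39100/471 ≈ 83.015
Retention S: 1000/CN − 10 with CN=83.015 → S = 800/391 ≈ 2.046 in
Ia = 0.2·(800/391) = 160/391 in ≈ 0.409 in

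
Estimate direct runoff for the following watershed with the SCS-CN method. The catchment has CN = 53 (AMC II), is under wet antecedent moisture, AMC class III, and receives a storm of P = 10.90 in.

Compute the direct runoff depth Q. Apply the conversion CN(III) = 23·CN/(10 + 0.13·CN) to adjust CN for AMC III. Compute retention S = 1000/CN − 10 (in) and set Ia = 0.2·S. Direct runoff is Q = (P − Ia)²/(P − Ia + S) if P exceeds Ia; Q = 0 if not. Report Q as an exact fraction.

Q = 15245087841/2078041490 in ≈ 7.336 in

Adjust CN=53 to AMC III: 23·53/(10 + 0.13·53) → 1219 ÷ (1689/100) = 121900/1689 ≈ 72.173
Max retention: S = 1000/(121900/1689) − 10 = 4700/1219 in (≈ 3.856 in)
Initial abstraction Ia = S/5 = (4700/1219)/5 = 940/1219 ≈ 0.771 in
Excess rainfall: 10.900 − 0.771 = 10.129 in; P > Ia so Q > 0
Q: (123471/12190)² ÷ (170471/12190) = 15245087841/2078041490 in (≈ 7.336 in)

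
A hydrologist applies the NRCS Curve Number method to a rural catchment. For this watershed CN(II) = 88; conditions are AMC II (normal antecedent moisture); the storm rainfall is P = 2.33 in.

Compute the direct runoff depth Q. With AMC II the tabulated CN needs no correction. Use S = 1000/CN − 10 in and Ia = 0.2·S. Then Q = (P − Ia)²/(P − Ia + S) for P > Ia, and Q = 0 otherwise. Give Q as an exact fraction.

CN(II) = 88; AMC II needs no correction.
S = 1000/88 − 10 = 15/11 in ≈ 1.364 in
Ia = 0.2·(15/11) = 3/11 in ≈ 0.273 in
Excess rainfall: 2.330 − 0.273 = 2.057 in; P > Ia so Q > 0
Runoff Q = (P−Ia)²/(P−Ia+S) = (2.057)²/(2.057+1.364) = 5121169/4139300 ≈ 1.237 in

Q = 5121169/4139300 in ≈ 1.237 in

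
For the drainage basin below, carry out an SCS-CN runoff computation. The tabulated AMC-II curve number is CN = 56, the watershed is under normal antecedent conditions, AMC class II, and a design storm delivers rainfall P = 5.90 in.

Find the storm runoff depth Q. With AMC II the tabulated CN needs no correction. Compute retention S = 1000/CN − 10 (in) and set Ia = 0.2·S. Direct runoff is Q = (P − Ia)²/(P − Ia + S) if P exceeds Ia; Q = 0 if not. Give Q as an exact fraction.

CN(II) = 56; AMC II needs no correction.
S = 1000/56 − 10 = 55/7 in ≈ 7.857 in
Ia = 0.2·(55/7) = 11/7 in ≈ 1.571 in
Since P=5.900 > Ia=1.571: effective rainfall P−Ia = 303/70 in
Q: (303/70)² ÷ (853/70) = 91809/59710 in (≈ 1.538 in)

Q = 91809/59710 in ≈ 1.538 in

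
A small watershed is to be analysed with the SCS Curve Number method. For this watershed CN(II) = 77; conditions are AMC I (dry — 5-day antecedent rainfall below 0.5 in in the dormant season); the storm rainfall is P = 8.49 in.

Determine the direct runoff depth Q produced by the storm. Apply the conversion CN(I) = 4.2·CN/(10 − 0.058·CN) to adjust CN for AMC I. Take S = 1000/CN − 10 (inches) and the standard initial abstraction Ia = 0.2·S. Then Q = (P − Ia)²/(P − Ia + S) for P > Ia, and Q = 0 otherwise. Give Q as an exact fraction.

Q = 1306067265889/370751096100 in ≈ 3.523 in

CN(I) from CN(II)=77: (4.2·77)/(10 − 0.058·77) = 161700/2767 ≈ 58.439
Retention S: 1000/CN − 10 with CN=58.439 → S = 11500/1617 ≈ 7.112 in
Ia = 0.2·(11500/1617) = 2300/1617 in ≈ 1.422 in
Excess rainfall: 8.490 − 1.422 = 7.068 in; P > Ia so Q > 0
Q: (1142833/161700)² ÷ (2292833/161700) = 1306067265889/370751096100 in (≈ 3.523 in)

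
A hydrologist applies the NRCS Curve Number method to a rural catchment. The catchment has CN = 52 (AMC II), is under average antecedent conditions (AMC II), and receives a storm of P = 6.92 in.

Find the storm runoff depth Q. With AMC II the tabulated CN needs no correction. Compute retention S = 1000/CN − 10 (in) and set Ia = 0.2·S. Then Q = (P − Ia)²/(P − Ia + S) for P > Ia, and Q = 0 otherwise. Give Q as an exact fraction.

Average conditions: CN = 52 (no AMC adjustment).
Max retention: S = 1000/52 − 10 = 120/13 in (≈ 9.231 in)
Ia = 0.2S: 0.2·9.231 = 1.846 in (exactly 24/13)
P − Ia = 6.920 − 1.846 = 1649/325 ≈ 5.074 in (> 0, runoff occurs)
Q: (1649/325)² ÷ (4649/325) = 2719201/1510925 in (≈ 1.800 in)

Q = 2719201/1510925 in ≈ 1.800 in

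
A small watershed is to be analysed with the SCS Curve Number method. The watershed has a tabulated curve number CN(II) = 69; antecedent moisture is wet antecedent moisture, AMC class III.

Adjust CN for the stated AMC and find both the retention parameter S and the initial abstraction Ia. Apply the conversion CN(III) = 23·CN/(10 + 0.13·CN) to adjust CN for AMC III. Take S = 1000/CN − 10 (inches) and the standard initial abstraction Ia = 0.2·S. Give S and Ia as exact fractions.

S = 3100/1587 in ≈ 1.953 in; Ia = 620/1587 in ≈ 0.391 in

CN(III) from CN(II)=69: (23·69)/(10 + 0.13·69) = 158700/1897 ≈ 83.658
Retention S: 1000/CN − 10 with CN=83.658 → S = 3100/1587 ≈ 1.953 in
Ia = 0.2S: 0.2·1.953 = 0.391 in (exactly 620/1587)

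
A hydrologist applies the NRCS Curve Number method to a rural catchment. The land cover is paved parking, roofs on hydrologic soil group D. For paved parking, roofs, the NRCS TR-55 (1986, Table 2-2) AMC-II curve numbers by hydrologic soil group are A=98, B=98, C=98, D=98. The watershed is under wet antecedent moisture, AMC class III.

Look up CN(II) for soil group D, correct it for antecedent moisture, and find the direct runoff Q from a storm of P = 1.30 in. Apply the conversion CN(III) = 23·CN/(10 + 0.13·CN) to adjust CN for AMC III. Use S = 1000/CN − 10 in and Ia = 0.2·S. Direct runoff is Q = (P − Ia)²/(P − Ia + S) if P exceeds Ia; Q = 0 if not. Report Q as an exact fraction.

NRCS table: paved parking, roofs, soil group D → CN(II) = 98
Adjust CN=98 to AMC III: 23·98/(10 + 0.13·98) → 2254 ÷ (1137/50) = 112700/1137 ≈ 99.120
S = 1000/(112700/1137) − 10 = 100/1127 in ≈ 0.089 in
Ia = 0.2S: 0.2·0.089 = 0.018 in (exactly 20/1127)
Excess rainfall: 1.300 − 0.018 = 1.282 in; P > Ia so Q > 0
Runoff Q = (P−Ia)²/(P−Ia+S) = (1.282)²/(1.282+0.089) = 208831401/174132770 ≈ 1.199 in

Q = 208831401/174132770 in ≈ 1.199 in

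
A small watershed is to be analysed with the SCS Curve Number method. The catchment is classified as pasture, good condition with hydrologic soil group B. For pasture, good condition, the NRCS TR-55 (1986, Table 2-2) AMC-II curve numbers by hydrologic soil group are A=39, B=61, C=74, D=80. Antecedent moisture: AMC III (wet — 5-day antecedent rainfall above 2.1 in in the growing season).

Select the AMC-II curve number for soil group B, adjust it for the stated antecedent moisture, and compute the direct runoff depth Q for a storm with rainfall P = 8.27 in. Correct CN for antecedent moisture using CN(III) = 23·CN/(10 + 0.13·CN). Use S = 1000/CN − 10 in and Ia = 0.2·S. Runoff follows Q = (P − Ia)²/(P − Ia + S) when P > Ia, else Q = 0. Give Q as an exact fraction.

Q = 1171332162961/206561024300 in ≈ 5.671 in

NRCS table: pasture, good condition, soil group B → CN(II) = 61
CN(III) from CN(II)=61: (23·61)/(10 + 0.13·61) = 140300/1793 ≈ 78.249
S = 1000/(140300/1793) − 10 = 3900/1403 in ≈ 2.780 in
Ia = 0.2S: 0.2·2.780 = 0.556 in (exactly 780/1403)
P − Ia = 8.270 − 0.556 = 1082281/140300 ≈ 7.714 in (> 0, runoff occurs)
Q = (1082281/140300)²/((1082281/140300) + 3900/1403) = (1171332162961/19684090000)/(1472281/140300) = 1171332162961/206561024300 in ≈ 5.671 in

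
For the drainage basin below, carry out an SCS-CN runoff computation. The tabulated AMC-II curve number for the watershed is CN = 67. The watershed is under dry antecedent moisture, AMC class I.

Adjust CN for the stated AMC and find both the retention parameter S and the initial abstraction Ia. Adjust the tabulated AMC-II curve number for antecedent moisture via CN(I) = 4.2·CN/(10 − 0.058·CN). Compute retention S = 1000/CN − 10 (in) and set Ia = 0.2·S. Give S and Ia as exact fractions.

S = 5500/469 in ≈ 11.727 in; Ia = 1100/469 in ≈ 2.345 in

Dry (AMC I): CN(I) = 4.2·67/(10 − 0.058·67) = (1407/5)/(3057/500) = 46900/1019 ≈ 46.026
Retention S: 1000/CN − 10 with CN=46.026 → S = 5500/469 ≈ 11.727 in
Ia = 0.2S: 0.2·11.727 = 2.345 in (exactly 1100/469)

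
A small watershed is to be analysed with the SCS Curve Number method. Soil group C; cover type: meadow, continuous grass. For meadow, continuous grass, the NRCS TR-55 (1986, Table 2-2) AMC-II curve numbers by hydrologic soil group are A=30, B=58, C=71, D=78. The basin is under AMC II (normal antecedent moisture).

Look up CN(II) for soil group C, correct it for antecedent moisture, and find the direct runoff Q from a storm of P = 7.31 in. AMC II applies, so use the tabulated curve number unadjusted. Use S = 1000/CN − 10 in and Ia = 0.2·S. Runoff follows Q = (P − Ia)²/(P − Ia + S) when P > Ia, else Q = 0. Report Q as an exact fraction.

Q = 2125302201/533217100 in ≈ 3.986 in

NRCS table: meadow, continuous grass, soil group C → CN(II) = 71
Average conditions: CN = 71 (no AMC adjustment).
Retention S: 1000/CN − 10 with CN=71.000 → S = 290/71 ≈ 4.085 in
Ia = 0.2S: 0.2·4.085 = 0.817 in (exactly 58/71)
Excess rainfall: 7.310 − 0.817 = 6.493 in; P > Ia so Q > 0
Q: (46101/7100)² ÷ (75101/7100) = 2125302201/533217100 in (≈ 3.986 in)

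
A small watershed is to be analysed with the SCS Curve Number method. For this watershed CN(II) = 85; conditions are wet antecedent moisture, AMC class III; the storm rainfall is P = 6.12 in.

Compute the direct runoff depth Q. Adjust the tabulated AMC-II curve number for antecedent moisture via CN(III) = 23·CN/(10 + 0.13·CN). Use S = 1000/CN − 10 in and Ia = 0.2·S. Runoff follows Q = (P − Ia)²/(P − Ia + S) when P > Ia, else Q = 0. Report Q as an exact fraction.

Q = 1133857443/214473275 in ≈ 5.287 in

Adjust CN=85 to AMC III: 23·85/(10 + 0.13·85) → 1955 ÷ (421/20) = 39100/421 ≈ 92.874
S = 1000/(39100/421) − 10 = 300/391 in ≈ 0.767 in
Ia = 0.2·(300/391) = 60/391 in ≈ 0.153 in
P − Ia = 6.120 − 0.153 = 58323/9775 ≈ 5.967 in (> 0, runoff occurs)
Q = (58323/9775)²/((58323/9775) + 300/391) = (3401572329/95550625)/(65823/9775) = 1133857443/214473275 in ≈ 5.287 in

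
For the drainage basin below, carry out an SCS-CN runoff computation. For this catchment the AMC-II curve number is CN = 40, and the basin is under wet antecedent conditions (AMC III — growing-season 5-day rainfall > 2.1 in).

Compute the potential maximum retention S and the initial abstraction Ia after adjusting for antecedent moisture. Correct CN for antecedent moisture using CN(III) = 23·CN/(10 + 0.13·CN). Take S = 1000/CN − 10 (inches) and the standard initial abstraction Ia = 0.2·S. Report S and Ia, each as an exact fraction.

S = 150/23 in ≈ 6.522 in; Ia = 30/23 in ≈ 1.304 in

CN(III) from CN(II)=40: (23·40)/(10 + 0.13·40) = 1150/19 ≈ 60.526
S = 1000/(1150/19) − 10 = 150/23 in ≈ 6.522 in
Ia = 0.2S: 0.2·6.522 = 1.304 in (exactly 30/23)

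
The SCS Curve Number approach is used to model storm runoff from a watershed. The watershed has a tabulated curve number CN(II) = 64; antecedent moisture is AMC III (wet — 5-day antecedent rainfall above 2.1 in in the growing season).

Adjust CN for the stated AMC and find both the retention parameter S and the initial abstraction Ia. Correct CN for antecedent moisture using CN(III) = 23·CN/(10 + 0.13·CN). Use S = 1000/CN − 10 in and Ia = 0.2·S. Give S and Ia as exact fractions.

CN(III) from CN(II)=64: (23·64)/(10 + 0.13·64) = 18400/229 ≈ 80.349
Retention S: 1000/CN − 10 with CN=80.349 → S = 225/92 ≈ 2.446 in
Initial abstraction Ia = S/5 = (225/92)/5 = 45/92 ≈ 0.489 in

S = 225/92 in ≈ 2.446 in; Ia = 45/92 in ≈ 0.489 in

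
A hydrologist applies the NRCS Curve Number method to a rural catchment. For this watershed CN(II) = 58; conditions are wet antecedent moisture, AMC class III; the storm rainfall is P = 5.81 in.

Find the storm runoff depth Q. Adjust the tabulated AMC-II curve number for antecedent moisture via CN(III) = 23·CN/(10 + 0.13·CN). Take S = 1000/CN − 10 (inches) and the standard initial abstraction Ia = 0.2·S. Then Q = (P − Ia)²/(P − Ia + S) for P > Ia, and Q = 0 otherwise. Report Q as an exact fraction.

Q = 17055558247/5293378700 in ≈ 3.222 in

Adjust CN=58 to AMC III: 23·58/(10 + 0.13·58) → 1334 ÷ (877/50) = 66700/877 ≈ 76.055
S = 1000/(66700/877) − 10 = 2100/667 in ≈ 3.148 in
Ia = 0.2·(2100/667) = 420/667 in ≈ 0.630 in
P − Ia = 5.810 − 0.630 = 345527/66700 ≈ 5.180 in (> 0, runoff occurs)
Runoff Q = (P−Ia)²/(P−Ia+S) = (5.180)²/(5.180+3.148) = 17055558247/5293378700 ≈ 3.222 in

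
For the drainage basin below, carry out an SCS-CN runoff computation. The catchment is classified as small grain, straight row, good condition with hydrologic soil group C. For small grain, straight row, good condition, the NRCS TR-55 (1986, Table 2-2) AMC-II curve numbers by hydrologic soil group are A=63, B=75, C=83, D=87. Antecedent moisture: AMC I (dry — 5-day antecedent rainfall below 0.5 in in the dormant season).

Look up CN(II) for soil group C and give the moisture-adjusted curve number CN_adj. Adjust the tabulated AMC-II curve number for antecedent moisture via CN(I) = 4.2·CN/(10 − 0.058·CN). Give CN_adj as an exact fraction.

NRCS table: small grain, straight row, good condition, soil group C → CN(II) = 83
CN(I) from CN(II)=83: (4.2·83)/(10 − 0.058·83) = 174300/2593 ≈ 67.219

CN_adj = 174300/2593 ≈ 67.219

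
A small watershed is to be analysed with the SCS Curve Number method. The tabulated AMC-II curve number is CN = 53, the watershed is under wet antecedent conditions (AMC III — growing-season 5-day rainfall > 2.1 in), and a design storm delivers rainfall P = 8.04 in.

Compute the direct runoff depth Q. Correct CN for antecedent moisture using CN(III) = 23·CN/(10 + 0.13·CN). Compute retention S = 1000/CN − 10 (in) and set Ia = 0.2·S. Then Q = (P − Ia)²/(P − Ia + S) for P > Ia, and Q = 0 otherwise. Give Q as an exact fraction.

Q = 49070667361/10331604025 in ≈ 4.750 in

CN(III) from CN(II)=53: (23·53)/(10 + 0.13·53) = 121900/1689 ≈ 72.173
Max retention: S = 1000/(121900/1689) − 10 = 4700/1219 in (≈ 3.856 in)
Initial abstraction Ia = S/5 = (4700/1219)/5 = 940/1219 ≈ 0.771 in
P − Ia = 8.040 − 0.771 = 221519/30475 ≈ 7.269 in (> 0, runoff occurs)
Q: (221519/30475)² ÷ (339019/30475) = 49070667361/10331604025 in (≈ 4.750 in)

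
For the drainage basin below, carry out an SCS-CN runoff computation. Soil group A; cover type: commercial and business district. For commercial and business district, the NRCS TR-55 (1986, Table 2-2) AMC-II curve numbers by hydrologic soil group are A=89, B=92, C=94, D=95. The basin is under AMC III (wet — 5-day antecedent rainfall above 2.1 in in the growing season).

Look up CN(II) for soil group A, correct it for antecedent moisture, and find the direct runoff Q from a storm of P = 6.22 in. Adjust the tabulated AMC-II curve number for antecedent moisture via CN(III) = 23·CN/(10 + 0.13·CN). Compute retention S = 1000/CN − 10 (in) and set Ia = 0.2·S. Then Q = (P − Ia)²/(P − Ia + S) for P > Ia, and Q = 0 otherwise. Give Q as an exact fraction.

Q = 391396630689/69661149950 in ≈ 5.619 in

NRCS table: commercial and business district, soil group A → CN(II) = 89
Adjust CN=89 to AMC III: 23·89/(10 + 0.13·89) → 2047 ÷ (2157/100) = 204700/2157 ≈ 94.900
S = 1000/(204700/2157) − 10 = 1100/2047 in ≈ 0.537 in
Ia = 0.2·(1100/2047) = 220/2047 in ≈ 0.107 in
Excess rainfall: 6.220 − 0.107 = 6.113 in; P > Ia so Q > 0
Runoff Q = (P−Ia)²/(P−Ia+S) = (6.113)²/(6.113+0.537) = 391396630689/69661149950 ≈ 5.619 in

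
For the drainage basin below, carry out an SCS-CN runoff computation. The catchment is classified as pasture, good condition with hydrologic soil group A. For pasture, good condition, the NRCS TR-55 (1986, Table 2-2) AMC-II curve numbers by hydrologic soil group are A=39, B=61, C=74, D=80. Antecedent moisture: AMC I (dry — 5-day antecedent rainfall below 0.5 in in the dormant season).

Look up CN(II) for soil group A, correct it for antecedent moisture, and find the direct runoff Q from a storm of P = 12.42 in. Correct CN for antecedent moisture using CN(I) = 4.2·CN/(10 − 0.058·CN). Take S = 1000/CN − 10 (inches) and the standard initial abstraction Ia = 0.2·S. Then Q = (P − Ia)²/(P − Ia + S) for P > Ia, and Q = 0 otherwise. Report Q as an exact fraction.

NRCS table: pasture, good condition, soil group A → CN(II) = 39
Adjust CN=39 to AMC I: 4.2·39/(10 − 0.058·39) → (819/5) ÷ (3869/500) = 81900/3869 ≈ 21.168
S = 1000/(81900/3869) − 10 = 30500/819 in ≈ 37.241 in
Ia = 0.2S: 0.2·37.241 = 7.448 in (exactly 6100/819)
Excess rainfall: 12.420 − 7.448 = 4.972 in; P > Ia so Q > 0
Q: (203599/40950)² ÷ (1728599/40950) = 41452552801/70786129050 in (≈ 0.586 in)

Q = 41452552801/70786129050 in ≈ 0.586 in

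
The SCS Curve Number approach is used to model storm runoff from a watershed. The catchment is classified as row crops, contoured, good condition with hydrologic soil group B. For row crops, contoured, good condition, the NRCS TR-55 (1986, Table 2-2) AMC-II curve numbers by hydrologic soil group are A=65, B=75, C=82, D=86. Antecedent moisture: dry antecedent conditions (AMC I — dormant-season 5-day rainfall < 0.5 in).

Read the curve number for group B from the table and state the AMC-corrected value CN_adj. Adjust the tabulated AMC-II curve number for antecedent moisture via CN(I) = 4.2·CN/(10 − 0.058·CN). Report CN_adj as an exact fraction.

NRCS table: row crops, contoured, good condition, soil group B → CN(II) = 75
Adjust CN=75 to AMC I: 4.2·75/(10 − 0.058·75) → 315 ÷ (113/20) = 6300/113 ≈ 55.752

CN_adj = 6300/113 ≈ 55.752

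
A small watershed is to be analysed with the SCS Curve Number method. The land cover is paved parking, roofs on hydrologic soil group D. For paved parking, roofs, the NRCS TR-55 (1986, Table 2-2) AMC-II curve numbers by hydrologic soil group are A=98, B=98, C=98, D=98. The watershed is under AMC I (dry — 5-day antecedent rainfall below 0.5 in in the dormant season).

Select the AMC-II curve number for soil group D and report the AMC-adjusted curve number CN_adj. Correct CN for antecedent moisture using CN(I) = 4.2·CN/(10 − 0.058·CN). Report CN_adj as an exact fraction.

CN_adj = 102900/1079 ≈ 95.366

NRCS table: paved parking, roofs, soil group D → CN(II) = 98
CN(I) from CN(II)=98: (4.2·98)/(10 − 0.058·98) = 102900/1079 ≈ 95.366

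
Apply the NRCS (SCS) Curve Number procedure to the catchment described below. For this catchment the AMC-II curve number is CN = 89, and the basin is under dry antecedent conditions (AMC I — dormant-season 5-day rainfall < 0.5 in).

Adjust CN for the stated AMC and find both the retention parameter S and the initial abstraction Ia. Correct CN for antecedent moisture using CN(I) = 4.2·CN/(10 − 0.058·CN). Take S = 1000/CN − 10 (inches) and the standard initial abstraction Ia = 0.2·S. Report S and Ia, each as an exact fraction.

CN(I) from CN(II)=89: (4.2·89)/(10 − 0.058·89) = 186900/2419 ≈ 77.263
Max retention: S = 1000/(186900/2419) − 10 = 5500/1869 in (≈ 2.943 in)
Ia = 0.2·(5500/1869) = 1100/1869 in ≈ 0.589 in

S = 5500/1869 in ≈ 2.943 in; Ia = 1100/1869 in ≈ 0.589 in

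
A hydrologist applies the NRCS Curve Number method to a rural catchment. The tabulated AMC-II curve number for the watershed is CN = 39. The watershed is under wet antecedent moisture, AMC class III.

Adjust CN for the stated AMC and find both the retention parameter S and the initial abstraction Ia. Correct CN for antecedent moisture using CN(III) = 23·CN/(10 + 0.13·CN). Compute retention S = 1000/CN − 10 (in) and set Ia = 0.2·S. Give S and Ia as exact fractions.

Adjust CN=39 to AMC III: 23·39/(10 + 0.13·39) → 897 ÷ (1507/100) = 89700/1507 ≈ 59.522
S = 1000/(89700/1507) − 10 = 6100/897 in ≈ 6.800 in
Initial abstraction Ia = S/5 = (6100/897)/5 = 1220/897 ≈ 1.360 in

S = 6100/897 in ≈ 6.800 in; Ia = 1220/897 in ≈ 1.360 in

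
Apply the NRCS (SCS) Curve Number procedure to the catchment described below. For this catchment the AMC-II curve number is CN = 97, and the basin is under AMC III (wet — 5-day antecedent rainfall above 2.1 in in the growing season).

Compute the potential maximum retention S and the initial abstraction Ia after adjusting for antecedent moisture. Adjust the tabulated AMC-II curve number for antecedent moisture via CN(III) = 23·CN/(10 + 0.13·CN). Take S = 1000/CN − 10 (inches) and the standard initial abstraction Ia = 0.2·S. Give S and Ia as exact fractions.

S = 300/2231 in ≈ 0.134 in; Ia = 60/2231 in ≈ 0.027 in

Adjust CN=97 to AMC III: 23·97/(10 + 0.13·97) → 2231 ÷ (2261/100) = 223100/2261 ≈ 98.673
Max retention: S = 1000/(223100/2261) − 10 = 300/2231 in (≈ 0.134 in)
Ia = 0.2S: 0.2·0.134 = 0.027 in (exactly 60/2231)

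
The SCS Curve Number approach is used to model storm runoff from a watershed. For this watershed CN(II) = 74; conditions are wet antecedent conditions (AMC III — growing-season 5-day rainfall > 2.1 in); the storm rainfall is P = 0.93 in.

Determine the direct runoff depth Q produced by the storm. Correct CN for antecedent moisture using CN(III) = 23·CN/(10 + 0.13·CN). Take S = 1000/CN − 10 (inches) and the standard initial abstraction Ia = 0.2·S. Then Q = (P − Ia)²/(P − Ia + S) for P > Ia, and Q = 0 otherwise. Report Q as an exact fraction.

Wet (AMC III): CN(III) = 23·74/(10 + 0.13·74) = 1702/(981/50) = 85100/981 ≈ 86.748
S = 1000/(85100/981) − 10 = 1300/851 in ≈ 1.528 in
Initial abstraction Ia = S/5 = (1300/851)/5 = 260/851 ≈ 0.306 in
P − Ia = 0.930 − 0.306 = 53143/85100 ≈ 0.624 in (> 0, runoff occurs)
Q = (53143/85100)²/((53143/85100) + 1300/851) = (2824178449/7242010000)/(183143/85100) = 2824178449/15585469300 in ≈ 0.181 in

Q = 2824178449/15585469300 in ≈ 0.181 in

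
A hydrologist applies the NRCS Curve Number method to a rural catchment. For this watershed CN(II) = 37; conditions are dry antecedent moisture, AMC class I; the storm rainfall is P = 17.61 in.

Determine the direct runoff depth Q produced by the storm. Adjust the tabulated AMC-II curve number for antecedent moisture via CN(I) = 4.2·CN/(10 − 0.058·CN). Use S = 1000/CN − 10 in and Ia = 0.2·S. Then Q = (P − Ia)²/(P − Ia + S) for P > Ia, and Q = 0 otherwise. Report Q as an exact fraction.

Q = 137334961/76120100 in ≈ 1.804 in

CN(I) from CN(II)=37: (4.2·37)/(10 − 0.058·37) = 3700/187 ≈ 19.786
Retention S: 1000/CN − 10 with CN=19.786 → S = 1500/37 ≈ 40.541 in
Ia = 0.2S: 0.2·40.541 = 8.108 in (exactly 300/37)
Since P=17.610 > Ia=8.108: effective rainfall P−Ia = 35157/3700 in
Q = (35157/3700)²/((35157/3700) + 1500/37) = (1236014649/13690000)/(185157/3700) = 137334961/76120100 in ≈ 1.804 in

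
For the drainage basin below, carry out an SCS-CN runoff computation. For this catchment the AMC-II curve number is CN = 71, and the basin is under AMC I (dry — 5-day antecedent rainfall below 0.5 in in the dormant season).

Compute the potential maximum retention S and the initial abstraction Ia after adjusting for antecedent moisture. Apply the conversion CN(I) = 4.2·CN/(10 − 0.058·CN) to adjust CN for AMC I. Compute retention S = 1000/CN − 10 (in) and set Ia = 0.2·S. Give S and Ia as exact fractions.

S = 14500/1491 in ≈ 9.725 in; Ia = 2900/1491 in ≈ 1.945 in

Adjust CN=71 to AMC I: 4.2·71/(10 − 0.058·71) → (1491/5) ÷ (2941/500) = 149100/2941 ≈ 50.697
Retention S: 1000/CN − 10 with CN=50.697 → S = 14500/1491 ≈ 9.725 in
Initial abstraction Ia = S/5 = (14500/1491)/5 = 2900/1491 ≈ 1.945 in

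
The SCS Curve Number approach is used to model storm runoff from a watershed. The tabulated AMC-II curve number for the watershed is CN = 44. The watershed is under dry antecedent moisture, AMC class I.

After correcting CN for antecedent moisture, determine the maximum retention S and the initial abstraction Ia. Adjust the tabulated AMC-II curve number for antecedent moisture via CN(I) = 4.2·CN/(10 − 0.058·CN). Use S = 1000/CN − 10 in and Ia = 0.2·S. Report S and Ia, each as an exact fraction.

Adjust CN=44 to AMC I: 4.2·44/(10 − 0.058·44) → (924/5) ÷ (931/125) = 3300/133 ≈ 24.812
S = 1000/(3300/133) − 10 = 1000/33 in ≈ 30.303 in
Ia = 0.2·(1000/33) = 200/33 in ≈ 6.061 in

S = 1000/33 in ≈ 30.303 in; Ia = 200/33 in ≈ 6.061 in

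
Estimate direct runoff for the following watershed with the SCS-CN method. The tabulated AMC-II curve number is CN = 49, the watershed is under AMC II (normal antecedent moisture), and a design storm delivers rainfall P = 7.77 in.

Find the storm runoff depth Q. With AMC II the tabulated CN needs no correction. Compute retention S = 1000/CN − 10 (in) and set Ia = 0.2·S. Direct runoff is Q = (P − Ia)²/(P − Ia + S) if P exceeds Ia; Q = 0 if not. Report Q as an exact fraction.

AMC II — tabulated CN = 49 applies directly.
Retention S: 1000/CN − 10 with CN=49.000 → S = 510/49 ≈ 10.408 in
Ia = 0.2·(510/49) = 102/49 in ≈ 2.082 in
P − Ia = 7.770 − 2.082 = 27873/4900 ≈ 5.688 in (> 0, runoff occurs)
Runoff Q = (P−Ia)²/(P−Ia+S) = (5.688)²/(5.688+10.408) = 258968043/128825900 ≈ 2.010 in

Q = 258968043/128825900 in ≈ 2.010 in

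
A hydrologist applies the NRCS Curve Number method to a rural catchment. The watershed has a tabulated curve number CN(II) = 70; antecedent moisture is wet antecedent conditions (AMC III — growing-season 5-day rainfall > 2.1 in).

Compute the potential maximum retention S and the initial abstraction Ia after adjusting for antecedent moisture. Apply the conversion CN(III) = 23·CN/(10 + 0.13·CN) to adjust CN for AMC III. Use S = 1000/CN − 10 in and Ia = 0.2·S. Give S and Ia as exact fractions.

Adjust CN=70 to AMC III: 23·70/(10 + 0.13·70) → 1610 ÷ (191/10) = 16100/191 ≈ 84.293
Retention S: 1000/CN − 10 with CN=84.293 → S = 300/161 ≈ 1.863 in
Ia = 0.2·(300/161) = 60/161 in ≈ 0.373 in

S = 300/161 in ≈ 1.863 in; Ia = 60/161 in ≈ 0.373 in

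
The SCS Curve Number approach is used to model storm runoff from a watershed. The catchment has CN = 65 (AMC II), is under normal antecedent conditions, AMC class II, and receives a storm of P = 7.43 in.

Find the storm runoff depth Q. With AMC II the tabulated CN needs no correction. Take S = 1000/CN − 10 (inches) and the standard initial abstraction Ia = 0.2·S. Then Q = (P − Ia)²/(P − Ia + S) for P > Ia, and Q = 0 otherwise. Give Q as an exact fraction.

Q = 68211081/19836700 in ≈ 3.439 in

AMC II — tabulated CN = 65 applies directly.
Retention S: 1000/CN − 10 with CN=65.000 → S = 70/13 ≈ 5.385 in
Ia = 0.2S: 0.2·5.385 = 1.077 in (exactly 14/13)
Excess rainfall: 7.430 − 1.077 = 6.353 in; P > Ia so Q > 0
Q = (8259/1300)²/((8259/1300) + 70/13) = (68211081/1690000)/(15259/1300) = 68211081/19836700 in ≈ 3.439 in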